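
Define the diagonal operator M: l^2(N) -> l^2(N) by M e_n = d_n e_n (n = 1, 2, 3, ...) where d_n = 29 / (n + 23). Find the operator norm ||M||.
||M|| = 29/24 (attained at n = 1)

For M diagonal, ||M|| = sup_n |d_n| = sup_n 29/(n + 23). This is positive and strictly decreasing in n, so the supremum is attained at n = 1: d_1 = 29/(1 + 23) = 29/24. Hence ||M|| = 29/24.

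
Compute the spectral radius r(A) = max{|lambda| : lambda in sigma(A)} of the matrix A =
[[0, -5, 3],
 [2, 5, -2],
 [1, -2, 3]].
r(A) ≈ 4.8312

The eigenvalues of A are the roots of its characteristic polynomial. With M = A (coefficients from the trace, the sum of principal 2x2 minors, and det A):
  p(λ) = det(λ I - M) = λ^3 - 8λ^2 + 18λ - 13.
No integer candidate from the rational root theorem (±divisors of 13) is a root, so the roots are irrational. The cubic discriminant is Δ = -83 < 0, so there is one real root and a complex-conjugate pair. p(4) = -5 and p(5) = 2 have opposite signs, so a root lies in (4, 5); Newton's method refines it to λ ≈ 4.8312. Dividing out (λ - (4.8312)) leaves approximately λ^2 - 3.1688λ + 2.6909. For λ^2 - 3.1688λ + 2.6909 the discriminant is -0.722. It is negative, so the remaining roots are the complex-conjugate pair λ ≈ 1.5844 ± 0.4248i. Their product equals the constant term, so |λ|^2 ≈ 2.6909 and |λ| ≈ 1.6404.
Thus the eigenvalues (to 4 decimals) are 4.8312 (modulus 4.8312); 1.5844 ± 0.4248i (modulus 1.6404). The spectral radius is the largest modulus: r(A) ≈ 4.8312. (Cross-check: r(A) ≤ ||A||_2 ≈ 8.5834; equality holds whenever A is normal, though it can also hold for some non-normal A.)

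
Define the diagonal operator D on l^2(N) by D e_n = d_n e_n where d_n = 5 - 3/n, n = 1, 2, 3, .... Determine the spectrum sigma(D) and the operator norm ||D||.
sigma(D) = {5 - 3/n : n ≥ 1} ∪ {5}; ||D|| = 5

A bounded diagonal operator on l^2 with diagonal entries d_n has spectrum equal to the closure of {d_n : n ≥ 1}: every d_n is an eigenvalue (with eigenvector e_n), so {d_n} ⊂ sigma(D); the spectrum is closed, so its closure is too; and for lambda not in the closure, (D - lambda I) has bounded inverse (the diagonal entries 1/(d_n - lambda) are bounded). For our sequence d_n = 5 - 3/n, n = 1, 2, 3, ...:
  - {d_n} = {5 - 3/n : n ≥ 1}; the only limit point is 5
  - closure = {5 - 3/n : n ≥ 1} ∪ {5}
For the norm: a diagonal operator has ||D|| = sup_n |d_n|. Here d_n = 5 - 3/n increases monotonically from d_1 = 2 toward 5, with all terms in [2, 5); so sup_n |d_n| = 5 (the supremum is the limit, not attained). So ||D|| = 5.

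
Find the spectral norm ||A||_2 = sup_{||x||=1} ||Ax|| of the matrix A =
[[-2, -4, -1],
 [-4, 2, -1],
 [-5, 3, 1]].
||A||_2 ≈ 7.3524 (= sqrt(largest eigenvalue of A^T A))

||A||_2 = sigma_max(A) = sqrt(lambda_max(A^T A)). Form the symmetric matrix M = A^T A =
[[45, -15, 1],
 [-15, 29, 5],
 [1, 5, 3]].
Its characteristic polynomial (trace, sum of principal 2x2 minors, determinant of M give the coefficients) is
  p(λ) = det(λ I - M) = λ^3 - 77λ^2 + 1276λ - 1936.
No integer candidate from the rational root theorem (±divisors of 1936) is a root, so the roots are irrational. The cubic discriminant is Δ = 1130540752 > 0, so there are three distinct real roots. p(1) = -736 and p(2) = 316 have opposite signs, so a root lies in (1, 2); Newton's method refines it to λ ≈ 1.6848. p(21) = 164 and p(22) = -484 have opposite signs, so a root lies in (21, 22); Newton's method refines it to λ ≈ 21.2568. p(54) = -100 and p(55) = 1694 have opposite signs, so a root lies in (54, 55); Newton's method refines it to λ ≈ 54.0584. Check (Vieta): the three roots sum to 77, matching tr M = 77.
So the eigenvalues of A^T A are ≈ 1.6848, 21.2568, 54.0584 (all ≥ 0, as they must be for A^T A). The largest is λ_max ≈ 54.0584, hence ||A||_2 = sqrt(λ_max) ≈ 7.3524.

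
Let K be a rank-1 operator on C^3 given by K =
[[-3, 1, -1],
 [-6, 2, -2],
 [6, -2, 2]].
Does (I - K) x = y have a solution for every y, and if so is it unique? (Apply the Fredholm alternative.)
(I - K) is singular (det(I - K) = 0, i.e. 1 ∈ sigma(K)). (I - K) x = y is solvable iff y ⊥ ker((I - K)^*) = span{(-3, 1, -1)}, i.e. iff -3y_1 + y_2 - y_3 = 0. When solvable, the solutions are x = y + c·(1, 2, -2), c arbitrary (ker(I - K) = span{(1, 2, -2)}, dimension 1).

K has rank 1, so it is an outer product K = u v^T: every row of K is a multiple of one row vector. Reading off the entries, u = (1, 2, -2) and v = (-3, 1, -1) (row i of K equals u_i·v^T). A rank-one matrix u v^T satisfies K u = u (v·u) and kills the (2)-dimensional subspace v^⊥, so its characteristic polynomial is lambda^2 (lambda - v·u) with v·u = tr K = 1. Hence the eigenvalues of I - K are 1 (multiplicity 2) and 1 - (1) = 0, so det(I - K) = 0. (Direct check: I - K =
[[4, -1, 1],
 [6, -1, 2],
 [-6, 2, -1]]
has determinant 0.) So 1 is an eigenvalue of K and (I - K) is not invertible. The finite-dimensional Fredholm alternative says: either (I - K) is invertible, or ker(I - K) ≠ {0} and then range(I - K) = ker((I - K)^*)^⊥, with dim ker(I - K) = dim ker((I - K)^*). We are in the second case, so we need both kernels. Kernel of I - K: (I - K) u = u - u (v·u) = u - u = 0, so ker(I - K) = span{u} = span{(1, 2, -2)} (it is exactly 1-dimensional because rank(I - K) = 2). Kernel of the adjoint: K is real, so (I - K)^* = I - K^T = I - v u^T, and (I - v u^T) v = v - v (u·v) = 0; hence ker((I - K)^*) = span{v} = span{(-3, 1, -1)}. Therefore (I - K) x = y is solvable iff <y, v> = 0, i.e. iff -3y_1 + y_2 - y_3 = 0. When this holds, K y = u (v·y) = 0, so (I - K) y = y and x = y is a particular solution; the full solution set is the line x = y + c·u = y + c·(1, 2, -2), c ∈ C.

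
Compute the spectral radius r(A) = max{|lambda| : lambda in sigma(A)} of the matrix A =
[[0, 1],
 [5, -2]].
r(A) = (2 + sqrt(24))/2 ≈ 3.4495

The eigenvalues of A are the roots of its characteristic polynomial. With M = A (coefficients from the trace and determinant):
  p(λ) = det(λ I - M) = λ^2 + 2λ - 5.
For λ^2 + 2λ - 5 the discriminant is 24. It is nonnegative but not a perfect square, so the roots are real and irrational: λ = (-2 ± sqrt(24))/2 ≈ 1.4495, -3.4495.
Thus the eigenvalues (to 4 decimals) are 1.4495 (modulus 1.4495); -3.4495 (modulus 3.4495). The spectral radius is the largest modulus: r(A) = (2 + sqrt(24))/2 ≈ 3.4495. (Cross-check: r(A) ≤ ||A||_2 ≈ 5.3983; equality holds whenever A is normal, though it can also hold for some non-normal A.)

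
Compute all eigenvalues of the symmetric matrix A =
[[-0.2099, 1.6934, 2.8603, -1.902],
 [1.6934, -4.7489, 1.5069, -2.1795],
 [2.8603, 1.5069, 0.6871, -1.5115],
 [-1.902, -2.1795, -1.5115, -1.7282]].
sigma(A) ≈ {-6, -3, -2, 5}

A is real symmetric, so its spectrum consists of real eigenvalues. Expanding the characteristic polynomial of the displayed matrix gives
  det(λ I - A) = p(λ) = λ^4 + (6)λ^3 + (-19)λ^2 + (-143.9962)λ + (-179.9911).
Solving p(λ) = 0 yields eigenvalues ≈ -6, -3, -2, 5. (A is shown rounded to 4 decimals, so these recover the underlying integer eigenvalues to within that precision.)
Verification: the trace of A = -6 equals the sum of eigenvalues -6, and det(A) ≈ -179.9911 matches the eigenvalue product -180.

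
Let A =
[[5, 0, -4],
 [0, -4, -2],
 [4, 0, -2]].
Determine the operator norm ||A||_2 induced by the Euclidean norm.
||A||_2 ≈ 7.8905 (= sqrt(largest eigenvalue of A^T A))

||A||_2 = sigma_max(A) = sqrt(lambda_max(A^T A)). Form the symmetric matrix M = A^T A =
[[41, 0, -28],
 [0, 16, 8],
 [-28, 8, 24]].
Its characteristic polynomial (trace, sum of principal 2x2 minors, determinant of M give the coefficients) is
  p(λ) = det(λ I - M) = λ^3 - 81λ^2 + 1176λ - 576.
No integer candidate from the rational root theorem (±divisors of 576) is a root, so the roots are irrational. The cubic discriminant is Δ = 2322402624 > 0, so there are three distinct real roots. p(0) = -576 and p(1) = 520 have opposite signs, so a root lies in (0, 1); Newton's method refines it to λ ≈ 0.5074. p(18) = 180 and p(19) = -614 have opposite signs, so a root lies in (18, 19); Newton's method refines it to λ ≈ 18.2325. p(62) = -700 and p(63) = 2070 have opposite signs, so a root lies in (62, 63); Newton's method refines it to λ ≈ 62.2601. Check (Vieta): the three roots sum to 81, matching tr M = 81.
So the eigenvalues of A^T A are ≈ 0.5074, 18.2325, 62.2601 (all ≥ 0, as they must be for A^T A). The largest is λ_max ≈ 62.2601, hence ||A||_2 = sqrt(λ_max) ≈ 7.8905.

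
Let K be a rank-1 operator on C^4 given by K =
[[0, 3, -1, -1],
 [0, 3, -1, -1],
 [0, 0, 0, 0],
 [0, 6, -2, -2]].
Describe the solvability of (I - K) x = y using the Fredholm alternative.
(I - K) is singular (det(I - K) = 0, i.e. 1 ∈ sigma(K)). (I - K) x = y is solvable iff y ⊥ ker((I - K)^*) = span{(0, 3, -1, -1)}, i.e. iff 3y_2 - y_3 - y_4 = 0. When solvable, the solutions are x = y + c·(1, 1, 0, 2), c arbitrary (ker(I - K) = span{(1, 1, 0, 2)}, dimension 1).

K has rank 1, so it is an outer product K = u v^T: every row of K is a multiple of one row vector. Reading off the entries, u = (1, 1, 0, 2) and v = (0, 3, -1, -1) (row i of K equals u_i·v^T). A rank-one matrix u v^T satisfies K u = u (v·u) and kills the (3)-dimensional subspace v^⊥, so its characteristic polynomial is lambda^3 (lambda - v·u) with v·u = tr K = 1. Hence the eigenvalues of I - K are 1 (multiplicity 3) and 1 - (1) = 0, so det(I - K) = 0. (Direct check: I - K =
[[1, -3, 1, 1],
 [0, -2, 1, 1],
 [0, 0, 1, 0],
 [0, -6, 2, 3]]
has determinant 0.) So 1 is an eigenvalue of K and (I - K) is not invertible. The finite-dimensional Fredholm alternative says: either (I - K) is invertible, or ker(I - K) ≠ {0} and then range(I - K) = ker((I - K)^*)^⊥, with dim ker(I - K) = dim ker((I - K)^*). We are in the second case, so we need both kernels. Kernel of I - K: (I - K) u = u - u (v·u) = u - u = 0, so ker(I - K) = span{u} = span{(1, 1, 0, 2)} (it is exactly 1-dimensional because rank(I - K) = 3). Kernel of the adjoint: K is real, so (I - K)^* = I - K^T = I - v u^T, and (I - v u^T) v = v - v (u·v) = 0; hence ker((I - K)^*) = span{v} = span{(0, 3, -1, -1)}. Therefore (I - K) x = y is solvable iff <y, v> = 0, i.e. iff 3y_2 - y_3 - y_4 = 0. When this holds, K y = u (v·y) = 0, so (I - K) y = y and x = y is a particular solution; the full solution set is the line x = y + c·u = y + c·(1, 1, 0, 2), c ∈ C.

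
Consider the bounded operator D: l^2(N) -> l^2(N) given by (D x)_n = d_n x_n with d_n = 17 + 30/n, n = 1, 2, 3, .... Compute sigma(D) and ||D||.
sigma(D) = {17 + 30/n : n ≥ 1} ∪ {17}; ||D|| = 47

A bounded diagonal operator on l^2 with diagonal entries d_n has spectrum equal to the closure of {d_n : n ≥ 1}: every d_n is an eigenvalue (with eigenvector e_n), so {d_n} ⊂ sigma(D); the spectrum is closed, so its closure is too; and for lambda not in the closure, (D - lambda I) has bounded inverse (the diagonal entries 1/(d_n - lambda) are bounded). For our sequence d_n = 17 + 30/n, n = 1, 2, 3, ...:
  - {d_n} = {17 + 30/n : n ≥ 1}; the only limit point is 17
  - closure = {17 + 30/n : n ≥ 1} ∪ {17}
For the norm: a diagonal operator has ||D|| = sup_n |d_n|. Here d_n = 17 + 30/n is positive and decreasing, so sup_n |d_n| = d_1 = 17 + 30 = 47. So ||D|| = 47.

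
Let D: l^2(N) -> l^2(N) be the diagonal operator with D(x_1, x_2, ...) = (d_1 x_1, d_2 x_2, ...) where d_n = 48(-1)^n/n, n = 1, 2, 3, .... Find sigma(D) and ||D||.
sigma(D) = {48(-1)^n/n : n ≥ 1} ∪ {0}; ||D|| = 48

A bounded diagonal operator on l^2 with diagonal entries d_n has spectrum equal to the closure of {d_n : n ≥ 1}: every d_n is an eigenvalue (with eigenvector e_n), so {d_n} ⊂ sigma(D); the spectrum is closed, so its closure is too; and for lambda not in the closure, (D - lambda I) has bounded inverse (the diagonal entries 1/(d_n - lambda) are bounded). For our sequence d_n = 48(-1)^n/n, n = 1, 2, 3, ...:
  - {d_n} = {48(-1)^n/n : n ≥ 1}; the only limit point is 0
  - closure = {48(-1)^n/n : n ≥ 1} ∪ {0}
For the norm: a diagonal operator has ||D|| = sup_n |d_n|. Here |d_n| = 48/n is decreasing, so sup_n |d_n| = |d_1| = 48. So ||D|| = 48.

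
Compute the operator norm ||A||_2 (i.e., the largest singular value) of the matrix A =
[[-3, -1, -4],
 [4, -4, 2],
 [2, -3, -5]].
||A||_2 ≈ 7.0912 (= sqrt(largest eigenvalue of A^T A))

||A||_2 = sigma_max(A) = sqrt(lambda_max(A^T A)). Form the symmetric matrix M = A^T A =
[[29, -19, 10],
 [-19, 26, 11],
 [10, 11, 45]].
Its characteristic polynomial (trace, sum of principal 2x2 minors, determinant of M give the coefficients) is
  p(λ) = det(λ I - M) = λ^3 - 100λ^2 + 2647λ - 7396.
No integer candidate from the rational root theorem (±divisors of 7396) is a root, so the roots are irrational. The cubic discriminant is Δ = 58173476 > 0, so there are three distinct real roots. p(3) = -328 and p(4) = 1656 have opposite signs, so a root lies in (3, 4); Newton's method refines it to λ ≈ 3.1593. p(46) = 102 and p(47) = -64 have opposite signs, so a root lies in (46, 47); Newton's method refines it to λ ≈ 46.5556. p(50) = -46 and p(51) = 152 have opposite signs, so a root lies in (50, 51); Newton's method refines it to λ ≈ 50.2851. Check (Vieta): the three roots sum to 100, matching tr M = 100.
So the eigenvalues of A^T A are ≈ 3.1593, 46.5556, 50.2851 (all ≥ 0, as they must be for A^T A). The largest is λ_max ≈ 50.2851, hence ||A||_2 = sqrt(λ_max) ≈ 7.0912.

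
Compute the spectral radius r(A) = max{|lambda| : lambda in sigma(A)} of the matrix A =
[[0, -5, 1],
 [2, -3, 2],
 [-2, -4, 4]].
r(A) ≈ 3.8318

The eigenvalues of A are the roots of its characteristic polynomial. With M = A (coefficients from the trace, the sum of principal 2x2 minors, and det A):
  p(λ) = det(λ I - M) = λ^3 - λ^2 + 8λ - 46.
No integer candidate from the rational root theorem (±divisors of 46) is a root, so the roots are irrational. The cubic discriminant is Δ = -52676 < 0, so there is one real root and a complex-conjugate pair. p(3) = -4 and p(4) = 34 have opposite signs, so a root lies in (3, 4); Newton's method refines it to λ ≈ 3.133. Dividing out (λ - (3.133)) leaves approximately λ^2 + 2.133λ + 14.6825. For λ^2 + 2.133λ + 14.6825 the discriminant is -54.1806. It is negative, so the remaining roots are the complex-conjugate pair λ ≈ -1.0665 ± 3.6804i. Their product equals the constant term, so |λ|^2 ≈ 14.6825 and |λ| ≈ 3.8318.
Thus the eigenvalues (to 4 decimals) are 3.133 (modulus 3.133); -1.0665 ± 3.6804i (modulus 3.8318). The spectral radius is the largest modulus: r(A) ≈ 3.8318. (Cross-check: r(A) ≤ ||A||_2 ≈ 8.1481; equality holds whenever A is normal, though it can also hold for some non-normal A.)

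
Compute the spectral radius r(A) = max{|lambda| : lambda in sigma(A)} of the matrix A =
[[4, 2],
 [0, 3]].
r(A) = 4

The eigenvalues of A are the roots of its characteristic polynomial. With M = A (coefficients from the trace and determinant):
  p(λ) = det(λ I - M) = λ^2 - 7λ + 12.
For λ^2 - 7λ + 12 the discriminant is 1. It is a perfect square (1^2), so the roots are rational: λ = (7 ± 1)/2 = 4, 3.
Thus the eigenvalues (to 4 decimals) are 4 (modulus 4); 3 (modulus 3). The spectral radius is the largest modulus: r(A) = 4. (Cross-check: r(A) ≤ ||A||_2 ≈ 4.7581; equality holds whenever A is normal, though it can also hold for some non-normal A.)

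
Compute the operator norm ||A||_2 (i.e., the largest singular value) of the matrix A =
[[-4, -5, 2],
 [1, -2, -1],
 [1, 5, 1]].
||A||_2 ≈ 8.1151 (= sqrt(largest eigenvalue of A^T A))

||A||_2 = sigma_max(A) = sqrt(lambda_max(A^T A)). Form the symmetric matrix M = A^T A =
[[18, 23, -8],
 [23, 54, -3],
 [-8, -3, 6]].
Its characteristic polynomial (trace, sum of principal 2x2 minors, determinant of M give the coefficients) is
  p(λ) = det(λ I - M) = λ^3 - 78λ^2 + 802λ - 144.
No integer candidate from the rational root theorem (±divisors of 144) is a root, so the roots are irrational. The cubic discriminant is Δ = 1738098032 > 0, so there are three distinct real roots. p(0) = -144 and p(1) = 581 have opposite signs, so a root lies in (0, 1); Newton's method refines it to λ ≈ 0.1828. p(11) = 571 and p(12) = -24 have opposite signs, so a root lies in (11, 12); Newton's method refines it to λ ≈ 11.9623. p(65) = -2939 and p(66) = 516 have opposite signs, so a root lies in (65, 66); Newton's method refines it to λ ≈ 65.8549. Check (Vieta): the three roots sum to 78, matching tr M = 78.
So the eigenvalues of A^T A are ≈ 0.1828, 11.9623, 65.8549 (all ≥ 0, as they must be for A^T A). The largest is λ_max ≈ 65.8549, hence ||A||_2 = sqrt(λ_max) ≈ 8.1151.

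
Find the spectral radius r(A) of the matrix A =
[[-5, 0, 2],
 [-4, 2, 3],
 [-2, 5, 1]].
r(A) ≈ 5.338

The eigenvalues of A are the roots of its characteristic polynomial. With M = A (coefficients from the trace, the sum of principal 2x2 minors, and det A):
  p(λ) = det(λ I - M) = λ^3 + 2λ^2 - 24λ - 33.
No integer candidate from the rational root theorem (±divisors of 33) is a root, so the roots are irrational. The cubic discriminant is Δ = 57765 > 0, so there are three distinct real roots. p(-6) = -33 and p(-5) = 12 have opposite signs, so a root lies in (-6, -5); Newton's method refines it to λ ≈ -5.338. p(-2) = 15 and p(-1) = -8 have opposite signs, so a root lies in (-2, -1); Newton's method refines it to λ ≈ -1.3256. p(4) = -33 and p(5) = 22 have opposite signs, so a root lies in (4, 5); Newton's method refines it to λ ≈ 4.6636. Check (Vieta): the three roots sum to -2, matching tr M = -2.
Thus the eigenvalues (to 4 decimals) are -5.338 (modulus 5.338); -1.3256 (modulus 1.3256); 4.6636 (modulus 4.6636). The spectral radius is the largest modulus: r(A) ≈ 5.338. (Cross-check: r(A) ≤ ||A||_2 ≈ 8.3147; equality holds whenever A is normal, though it can also hold for some non-normal A.)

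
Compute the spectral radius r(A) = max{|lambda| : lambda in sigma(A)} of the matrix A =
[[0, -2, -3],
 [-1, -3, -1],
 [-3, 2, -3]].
r(A) ≈ 4.0344

The eigenvalues of A are the roots of its characteristic polynomial. With M = A (coefficients from the trace, the sum of principal 2x2 minors, and det A):
  p(λ) = det(λ I - M) = λ^3 + 6λ^2 - 33.
No integer candidate from the rational root theorem (±divisors of 33) is a root, so the roots are irrational. The cubic discriminant is Δ = -891 < 0, so there is one real root and a complex-conjugate pair. p(2) = -1 and p(3) = 48 have opposite signs, so a root lies in (2, 3); Newton's method refines it to λ ≈ 2.0275. Dividing out (λ - (2.0275)) leaves approximately λ^2 + 8.0275λ + 16.276. For λ^2 + 8.0275λ + 16.276 the discriminant is -0.6629. It is negative, so the remaining roots are the complex-conjugate pair λ ≈ -4.0138 ± 0.4071i. Their product equals the constant term, so |λ|^2 ≈ 16.276 and |λ| ≈ 4.0344.
Thus the eigenvalues (to 4 decimals) are 2.0275 (modulus 2.0275); -4.0138 ± 0.4071i (modulus 4.0344). The spectral radius is the largest modulus: r(A) ≈ 4.0344. (Cross-check: r(A) ≤ ||A||_2 ≈ 5.0564; equality holds whenever A is normal, though it can also hold for some non-normal A.)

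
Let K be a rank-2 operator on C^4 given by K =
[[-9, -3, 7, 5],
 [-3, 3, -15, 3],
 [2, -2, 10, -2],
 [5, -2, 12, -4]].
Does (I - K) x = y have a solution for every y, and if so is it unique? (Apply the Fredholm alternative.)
(I - K) is invertible (det(I - K) = -150 ≠ 0), so for every y in C^4 the equation (I - K) x = y has a unique solution.

K has rank 2 and factors as K = U V^T = u1 v1^T + u2 v2^T with u1 = (1, 3, -2, -3), v1 = (-3, 0, -2, 2), u2 = (3, -3, 2, 2), v2 = (-2, -1, 3, 1) (multiplying out reproduces the displayed K). The nonzero eigenvalues of U V^T coincide with those of the 2 x 2 matrix G = V^T U = [[v1·u1, v1·u2], [v2·u1, v2·u2]] = [[-5, -9], [-14, 5]], and by the Sylvester determinant identity det(I_4 - U V^T) = det(I_2 - V^T U) = det([[6, 9], [14, -4]]) = (6)(-4) - (9)(14) = -150. (Direct check: I - K =
[[10, 3, -7, -5],
 [3, -2, 15, -3],
 [-2, 2, -9, 2],
 [-5, 2, -12, 5]]
has determinant -150.) The finite-dimensional Fredholm alternative says: either (I - K) is invertible, or ker(I - K) ≠ {0} and then range(I - K) = ker((I - K)^*)^⊥, with dim ker(I - K) = dim ker((I - K)^*). Since det(I - K) ≠ 0, 1 is not an eigenvalue of K and ker(I - K) = {0}, so we are in the first case: for every y there is a unique x = (I - K)^(-1) y. (Explicitly, by the Woodbury identity, (I - U V^T)^(-1) = I + U (I_2 - G)^(-1) V^T.)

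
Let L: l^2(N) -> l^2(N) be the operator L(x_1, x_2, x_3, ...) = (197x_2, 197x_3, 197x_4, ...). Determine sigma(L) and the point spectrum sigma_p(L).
sigma(L) = closed disk {z in C : |z| ≤ 197}; sigma_p(L) = open disk {z in C : |z| < 197}

Note L = 197·V where V is the unit left shift (V x)_k = x_{k+1}; so sigma(L) = 197·sigma(V) and ||L|| = 197||V||. ||L x||^2 = 38809sum_{k≥2} |x_k|^2 ≤ 38809||x||^2, with equality on {x : x_1 = 0}, so ||L|| = 197. For any lambda with |lambda| < 197, set r = lambda/197 (|r| < 1); the vector x = (1, r, r^2, ...) is in l^2 and satisfies L x = 197(r, r^2, ...) = lambda x, so lambda is an eigenvalue. On the boundary |lambda| = 197 the geometric series diverges, so no l^2 eigenvector exists, but these lambda lie in the approximate point spectrum. Hence sigma(L) is the closed disk of radius 197 and sigma_p(L) is the open disk.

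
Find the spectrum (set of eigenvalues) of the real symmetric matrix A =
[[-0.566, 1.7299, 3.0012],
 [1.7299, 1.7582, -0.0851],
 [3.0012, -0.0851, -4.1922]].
sigma(A) ≈ {-6, 0, 3}

A is real symmetric, so its spectrum consists of real eigenvalues. Expanding the characteristic polynomial of the displayed matrix gives
  det(λ I - A) = p(λ) = λ^3 + (3)λ^2 + (-18)λ + (-0.0012).
Solving p(λ) = 0 yields eigenvalues ≈ -6, 0, 3. (A is shown rounded to 4 decimals, so these recover the underlying integer eigenvalues to within that precision.)
Verification: the trace of A = -3 equals the sum of eigenvalues -3, and det(A) ≈ 0.0012 matches the eigenvalue product 0.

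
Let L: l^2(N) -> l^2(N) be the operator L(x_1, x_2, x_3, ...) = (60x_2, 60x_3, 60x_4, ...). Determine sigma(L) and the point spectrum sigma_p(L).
sigma(L) = closed disk {z in C : |z| ≤ 60}; sigma_p(L) = open disk {z in C : |z| < 60}

Note L = 60·V where V is the unit left shift (V x)_k = x_{k+1}; so sigma(L) = 60·sigma(V) and ||L|| = 60||V||. ||L x||^2 = 3600sum_{k≥2} |x_k|^2 ≤ 3600||x||^2, with equality on {x : x_1 = 0}, so ||L|| = 60. For any lambda with |lambda| < 60, set r = lambda/60 (|r| < 1); the vector x = (1, r, r^2, ...) is in l^2 and satisfies L x = 60(r, r^2, ...) = lambda x, so lambda is an eigenvalue. On the boundary |lambda| = 60 the geometric series diverges, so no l^2 eigenvector exists, but these lambda lie in the approximate point spectrum. Hence sigma(L) is the closed disk of radius 60 and sigma_p(L) is the open disk.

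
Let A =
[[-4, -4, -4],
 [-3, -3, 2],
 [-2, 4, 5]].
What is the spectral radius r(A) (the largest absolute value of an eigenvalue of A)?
r(A) ≈ 7.276

The eigenvalues of A are the roots of its characteristic polynomial. With M = A (coefficients from the trace, the sum of principal 2x2 minors, and det A):
  p(λ) = det(λ I - M) = λ^3 + 2λ^2 - 51λ - 120.
No integer candidate from the rational root theorem (±divisors of 120) is a root, so the roots are irrational. The cubic discriminant is Δ = 376368 > 0, so there are three distinct real roots. p(-7) = -8 and p(-6) = 42 have opposite signs, so a root lies in (-7, -6); Newton's method refines it to λ ≈ -6.8782. p(-3) = 24 and p(-2) = -18 have opposite signs, so a root lies in (-3, -2); Newton's method refines it to λ ≈ -2.3978. p(7) = -36 and p(8) = 112 have opposite signs, so a root lies in (7, 8); Newton's method refines it to λ ≈ 7.276. Check (Vieta): the three roots sum to -2, matching tr M = -2.
Thus the eigenvalues (to 4 decimals) are -6.8782 (modulus 6.8782); -2.3978 (modulus 2.3978); 7.276 (modulus 7.276). The spectral radius is the largest modulus: r(A) ≈ 7.276. (Cross-check: r(A) ≤ ||A||_2 ≈ 8.7228; equality holds whenever A is normal, though it can also hold for some non-normal A.)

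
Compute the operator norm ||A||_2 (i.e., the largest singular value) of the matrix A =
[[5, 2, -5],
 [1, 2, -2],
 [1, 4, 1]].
||A||_2 ≈ 7.9461 (= sqrt(largest eigenvalue of A^T A))

||A||_2 = sigma_max(A) = sqrt(lambda_max(A^T A)). Form the symmetric matrix M = A^T A =
[[27, 16, -26],
 [16, 24, -10],
 [-26, -10, 30]].
Its characteristic polynomial (trace, sum of principal 2x2 minors, determinant of M give the coefficients) is
  p(λ) = det(λ I - M) = λ^3 - 81λ^2 + 1146λ - 1156.
No integer candidate from the rational root theorem (±divisors of 1156) is a root, so the roots are irrational. The cubic discriminant is Δ = 2034484884 > 0, so there are three distinct real roots. p(1) = -90 and p(2) = 820 have opposite signs, so a root lies in (1, 2); Newton's method refines it to λ ≈ 1.0919. p(16) = 540 and p(17) = -170 have opposite signs, so a root lies in (16, 17); Newton's method refines it to λ ≈ 16.7684. p(63) = -400 and p(64) = 2556 have opposite signs, so a root lies in (63, 64); Newton's method refines it to λ ≈ 63.1398. Check (Vieta): the three roots sum to 81, matching tr M = 81.
So the eigenvalues of A^T A are ≈ 1.0919, 16.7684, 63.1398 (all ≥ 0, as they must be for A^T A). The largest is λ_max ≈ 63.1398, hence ||A||_2 = sqrt(λ_max) ≈ 7.9461.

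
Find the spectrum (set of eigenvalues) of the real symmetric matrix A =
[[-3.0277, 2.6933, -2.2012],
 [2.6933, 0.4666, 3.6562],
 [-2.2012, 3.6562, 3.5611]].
sigma(A) ≈ {-6, 1, 6}

A is real symmetric, so its spectrum consists of real eigenvalues. Expanding the characteristic polynomial of the displayed matrix gives
  det(λ I - A) = p(λ) = λ^3 + (-1)λ^2 + (-36)λ + (36.0012).
Solving p(λ) = 0 yields eigenvalues ≈ -6, 1, 6. (A is shown rounded to 4 decimals, so these recover the underlying integer eigenvalues to within that precision.)
Verification: the trace of A = 1 equals the sum of eigenvalues 1, and det(A) ≈ -36.0012 matches the eigenvalue product -36.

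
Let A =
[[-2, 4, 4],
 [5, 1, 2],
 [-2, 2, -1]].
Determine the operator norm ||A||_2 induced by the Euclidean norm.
||A||_2 ≈ 6.1882 (= sqrt(largest eigenvalue of A^T A))

||A||_2 = sigma_max(A) = sqrt(lambda_max(A^T A)). Form the symmetric matrix M = A^T A =
[[33, -7, 4],
 [-7, 21, 16],
 [4, 16, 21]].
Its characteristic polynomial (trace, sum of principal 2x2 minors, determinant of M give the coefficients) is
  p(λ) = det(λ I - M) = λ^3 - 75λ^2 + 1506λ - 3844.
No integer candidate from the rational root theorem (±divisors of 3844) is a root, so the roots are irrational. The cubic discriminant is Δ = 24578964 > 0, so there are three distinct real roots. p(2) = -1124 and p(3) = 26 have opposite signs, so a root lies in (2, 3); Newton's method refines it to λ ≈ 2.976. p(33) = 116 and p(34) = -36 have opposite signs, so a root lies in (33, 34); Newton's method refines it to λ ≈ 33.7298. p(38) = -44 and p(39) = 134 have opposite signs, so a root lies in (38, 39); Newton's method refines it to λ ≈ 38.2942. Check (Vieta): the three roots sum to 75, matching tr M = 75.
So the eigenvalues of A^T A are ≈ 2.976, 33.7298, 38.2942 (all ≥ 0, as they must be for A^T A). The largest is λ_max ≈ 38.2942, hence ||A||_2 = sqrt(λ_max) ≈ 6.1882.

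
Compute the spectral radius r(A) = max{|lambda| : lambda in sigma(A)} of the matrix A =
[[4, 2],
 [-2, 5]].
r(A) = sqrt(24) ≈ 4.899

The eigenvalues of A are the roots of its characteristic polynomial. With M = A (coefficients from the trace and determinant):
  p(λ) = det(λ I - M) = λ^2 - 9λ + 24.
For λ^2 - 9λ + 24 the discriminant is -15. It is negative, so the roots are the complex-conjugate pair λ = 9/2 ± (sqrt(15)/2) i ≈ 4.5 ± 1.9365i. For a conjugate pair the product of the roots equals the constant term, so |λ|^2 = 24 and |λ| = sqrt(24) ≈ 4.899.
Thus the eigenvalues (to 4 decimals) are 4.5 ± 1.9365i (modulus 4.899). The spectral radius is the largest modulus: r(A) = sqrt(24) ≈ 4.899. (Cross-check: r(A) ≤ ||A||_2 ≈ 5.4244; equality holds whenever A is normal, though it can also hold for some non-normal A.)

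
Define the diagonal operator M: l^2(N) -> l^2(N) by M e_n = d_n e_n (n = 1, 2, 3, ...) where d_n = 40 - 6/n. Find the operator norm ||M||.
||M|| = 40

For a diagonal operator on l^2 with entries d_n, ||M|| = sup_n |d_n|. Here d_1 = 34, d_2 = 37, ..., and d_n = 40 - 6/n increases monotonically toward 40. All terms lie in [34, 40), so |d_n| = d_n and the supremum is the limit 40, which is not attained by any individual d_n. Hence ||M|| = 40.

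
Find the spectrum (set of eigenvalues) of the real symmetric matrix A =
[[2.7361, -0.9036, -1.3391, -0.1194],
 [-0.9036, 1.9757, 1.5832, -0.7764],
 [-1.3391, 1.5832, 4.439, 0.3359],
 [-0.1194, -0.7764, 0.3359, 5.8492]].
sigma(A) ≈ {1, 2, 6} (6 with multiplicity 2)

A is real symmetric, so its spectrum consists of real eigenvalues. Expanding the characteristic polynomial of the displayed matrix gives
  det(λ I - A) = p(λ) = λ^4 + (-15)λ^3 + (74)λ^2 + (-132.0013)λ + (72.0019).
Solving p(λ) = 0 yields eigenvalues ≈ 1, 2, 6, 6. (A is shown rounded to 4 decimals, so these recover the underlying integer eigenvalues to within that precision.)
Verification: the trace of A = 15 equals the sum of eigenvalues 15, and det(A) ≈ 72.0019 matches the eigenvalue product 72.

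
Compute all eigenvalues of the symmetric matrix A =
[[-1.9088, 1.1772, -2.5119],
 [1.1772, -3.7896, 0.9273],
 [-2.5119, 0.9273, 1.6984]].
sigma(A) ≈ {-5, -2, 3}

A is real symmetric, so its spectrum consists of real eigenvalues. Expanding the characteristic polynomial of the displayed matrix gives
  det(λ I - A) = p(λ) = λ^3 + (4)λ^2 + (-11)λ + (-30).
Solving p(λ) = 0 yields eigenvalues ≈ -5, -2, 3. (A is shown rounded to 4 decimals, so these recover the underlying integer eigenvalues to within that precision.)
Verification: the trace of A = -4 equals the sum of eigenvalues -4, and det(A) ≈ 30.0002 matches the eigenvalue product 30.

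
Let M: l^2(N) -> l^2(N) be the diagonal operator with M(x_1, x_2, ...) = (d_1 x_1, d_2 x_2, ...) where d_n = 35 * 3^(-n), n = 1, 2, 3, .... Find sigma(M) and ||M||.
sigma(M) = {35 * 3^(-n) : n ≥ 1} ∪ {0}; ||M|| = 35/3

A bounded diagonal operator on l^2 with diagonal entries d_n has spectrum equal to the closure of {d_n : n ≥ 1}: every d_n is an eigenvalue (with eigenvector e_n), so {d_n} ⊂ sigma(M); the spectrum is closed, so its closure is too; and for lambda not in the closure, (M - lambda I) has bounded inverse (the diagonal entries 1/(d_n - lambda) are bounded). For our sequence d_n = 35 * 3^(-n), n = 1, 2, 3, ...:
  - {d_n} = {35 * 3^(-n) : n ≥ 1}; the only limit point is 0
  - closure = {35 * 3^(-n) : n ≥ 1} ∪ {0}
For the norm: a diagonal operator has ||M|| = sup_n |d_n|. Here d_n = 35 * 3^(-n) is positive and decreasing, so sup_n |d_n| = d_1 = 35/3. So ||M|| = 35/3.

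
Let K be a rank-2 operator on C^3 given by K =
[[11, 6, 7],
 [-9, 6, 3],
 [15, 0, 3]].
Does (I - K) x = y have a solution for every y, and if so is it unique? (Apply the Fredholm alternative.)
(I - K) is invertible (det(I - K) = 47 ≠ 0), so for every y in C^3 the equation (I - K) x = y has a unique solution.

K has rank 2 and factors as K = U V^T = u1 v1^T + u2 v2^T with u1 = (1, -3, 3), v1 = (2, -3, -2), u2 = (-3, 1, -3), v2 = (-3, -3, -3) (multiplying out reproduces the displayed K). The nonzero eigenvalues of U V^T coincide with those of the 2 x 2 matrix G = V^T U = [[v1·u1, v1·u2], [v2·u1, v2·u2]] = [[5, -3], [-3, 15]], and by the Sylvester determinant identity det(I_3 - U V^T) = det(I_2 - V^T U) = det([[-4, 3], [3, -14]]) = (-4)(-14) - (3)(3) = 47. (Direct check: I - K =
[[-10, -6, -7],
 [9, -5, -3],
 [-15, 0, -2]]
has determinant 47.) The finite-dimensional Fredholm alternative says: either (I - K) is invertible, or ker(I - K) ≠ {0} and then range(I - K) = ker((I - K)^*)^⊥, with dim ker(I - K) = dim ker((I - K)^*). Since det(I - K) ≠ 0, 1 is not an eigenvalue of K and ker(I - K) = {0}, so we are in the first case: for every y there is a unique x = (I - K)^(-1) y. (Explicitly, by the Woodbury identity, (I - U V^T)^(-1) = I + U (I_2 - G)^(-1) V^T.)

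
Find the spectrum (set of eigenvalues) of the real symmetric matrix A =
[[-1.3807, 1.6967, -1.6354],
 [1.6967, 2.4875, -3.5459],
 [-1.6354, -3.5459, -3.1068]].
sigma(A) ≈ {-5, -2, 5}

A is real symmetric, so its spectrum consists of real eigenvalues. Expanding the characteristic polynomial of the displayed matrix gives
  det(λ I - A) = p(λ) = λ^3 + (2)λ^2 + (-25)λ + (-50).
Solving p(λ) = 0 yields eigenvalues ≈ -5, -2, 5. (A is shown rounded to 4 decimals, so these recover the underlying integer eigenvalues to within that precision.)
Verification: the trace of A = -2 equals the sum of eigenvalues -2, and det(A) ≈ 49.9995 matches the eigenvalue product 50.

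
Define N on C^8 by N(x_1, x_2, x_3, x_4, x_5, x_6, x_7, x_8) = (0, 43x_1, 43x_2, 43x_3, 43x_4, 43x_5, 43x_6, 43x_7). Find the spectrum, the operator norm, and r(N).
sigma(N) = {0}; ||N|| = 43; r(N) = 0. (N is nilpotent with N^8 = 0.)

On C^8, N is a strictly lower-triangular matrix with 43 on the subdiagonal and zeros elsewhere, so its characteristic polynomial is lambda^8 and every eigenvalue is 0: sigma(N) = {0}. For the operator norm, N e_i = 43e_{i+1} for i = 1, ..., 7 and N e_8 = 0, so the singular values of N are 43 (with multiplicity 7) and 0; hence ||N|| = 43. The spectral radius r(N) = max|lambda| = 0. Note ||N|| > r(N) — characteristic of non-normal nilpotent operators. Indeed N^8 = 0.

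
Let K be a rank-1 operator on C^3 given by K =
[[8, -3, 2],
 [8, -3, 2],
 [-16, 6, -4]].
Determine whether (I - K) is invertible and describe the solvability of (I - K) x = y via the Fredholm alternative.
(I - K) is singular (det(I - K) = 0, i.e. 1 ∈ sigma(K)). (I - K) x = y is solvable iff y ⊥ ker((I - K)^*) = span{(8, -3, 2)}, i.e. iff 8y_1 - 3y_2 + 2y_3 = 0. When solvable, the solutions are x = y + c·(1, 1, -2), c arbitrary (ker(I - K) = span{(1, 1, -2)}, dimension 1).

K has rank 1, so it is an outer product K = u v^T: every row of K is a multiple of one row vector. Reading off the entries, u = (1, 1, -2) and v = (8, -3, 2) (row i of K equals u_i·v^T). A rank-one matrix u v^T satisfies K u = u (v·u) and kills the (2)-dimensional subspace v^⊥, so its characteristic polynomial is lambda^2 (lambda - v·u) with v·u = tr K = 1. Hence the eigenvalues of I - K are 1 (multiplicity 2) and 1 - (1) = 0, so det(I - K) = 0. (Direct check: I - K =
[[-7, 3, -2],
 [-8, 4, -2],
 [16, -6, 5]]
has determinant 0.) So 1 is an eigenvalue of K and (I - K) is not invertible. The finite-dimensional Fredholm alternative says: either (I - K) is invertible, or ker(I - K) ≠ {0} and then range(I - K) = ker((I - K)^*)^⊥, with dim ker(I - K) = dim ker((I - K)^*). We are in the second case, so we need both kernels. Kernel of I - K: (I - K) u = u - u (v·u) = u - u = 0, so ker(I - K) = span{u} = span{(1, 1, -2)} (it is exactly 1-dimensional because rank(I - K) = 2). Kernel of the adjoint: K is real, so (I - K)^* = I - K^T = I - v u^T, and (I - v u^T) v = v - v (u·v) = 0; hence ker((I - K)^*) = span{v} = span{(8, -3, 2)}. Therefore (I - K) x = y is solvable iff <y, v> = 0, i.e. iff 8y_1 - 3y_2 + 2y_3 = 0. When this holds, K y = u (v·y) = 0, so (I - K) y = y and x = y is a particular solution; the full solution set is the line x = y + c·u = y + c·(1, 1, -2), c ∈ C.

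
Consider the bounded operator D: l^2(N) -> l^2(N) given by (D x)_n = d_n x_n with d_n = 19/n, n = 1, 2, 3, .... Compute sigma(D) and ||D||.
sigma(D) = {19/n : n ≥ 1} ∪ {0}; ||D|| = 19

A bounded diagonal operator on l^2 with diagonal entries d_n has spectrum equal to the closure of {d_n : n ≥ 1}: every d_n is an eigenvalue (with eigenvector e_n), so {d_n} ⊂ sigma(D); the spectrum is closed, so its closure is too; and for lambda not in the closure, (D - lambda I) has bounded inverse (the diagonal entries 1/(d_n - lambda) are bounded). For our sequence d_n = 19/n, n = 1, 2, 3, ...:
  - {d_n} = {19/n : n ≥ 1}; the only limit point is 0
  - closure = {19/n : n ≥ 1} ∪ {0}
For the norm: a diagonal operator has ||D|| = sup_n |d_n|. Here d_n = 19/n is positive and decreasing, so sup_n |d_n| = d_1 = 19. So ||D|| = 19.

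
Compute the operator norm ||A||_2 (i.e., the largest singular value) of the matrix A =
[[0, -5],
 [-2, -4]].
||A||_2 = sqrt((45 + sqrt(1625))/2) ≈ 6.5311 (= sqrt(largest eigenvalue of A^T A))

||A||_2 = sigma_max(A) = sqrt(lambda_max(A^T A)). Form the symmetric matrix M = A^T A =
[[4, 8],
 [8, 41]].
Its characteristic polynomial (trace, determinant of M give the coefficients) is
  p(λ) = det(λ I - M) = λ^2 - 45λ + 100.
For λ^2 - 45λ + 100 the discriminant is 1625. It is nonnegative but not a perfect square, so the roots are real and irrational: λ = (45 ± sqrt(1625))/2 ≈ 42.6556, 2.3444.
So the eigenvalues of A^T A are ≈ 2.3444, 42.6556 (all ≥ 0, as they must be for A^T A). The largest is λ_max = (45 + sqrt(1625))/2 ≈ 42.6556, hence ||A||_2 = sqrt(λ_max) = sqrt((45 + sqrt(1625))/2) ≈ 6.5311.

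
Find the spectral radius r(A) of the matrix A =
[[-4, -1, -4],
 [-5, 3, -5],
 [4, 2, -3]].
r(A) ≈ 6.0063

The eigenvalues of A are the roots of its characteristic polynomial. With M = A (coefficients from the trace, the sum of principal 2x2 minors, and det A):
  p(λ) = det(λ I - M) = λ^3 + 4λ^2 + 12λ - 119.
No integer candidate from the rational root theorem (±divisors of 119) is a root, so the roots are irrational. The cubic discriminant is Δ = -459307 < 0, so there is one real root and a complex-conjugate pair. p(3) = -20 and p(4) = 57 have opposite signs, so a root lies in (3, 4); Newton's method refines it to λ ≈ 3.2986. Dividing out (λ - (3.2986)) leaves approximately λ^2 + 7.2986λ + 36.0755. For λ^2 + 7.2986λ + 36.0755 the discriminant is -91.0321. It is negative, so the remaining roots are the complex-conjugate pair λ ≈ -3.6493 ± 4.7705i. Their product equals the constant term, so |λ|^2 ≈ 36.0755 and |λ| ≈ 6.0063.
Thus the eigenvalues (to 4 decimals) are 3.2986 (modulus 3.2986); -3.6493 ± 4.7705i (modulus 6.0063). The spectral radius is the largest modulus: r(A) ≈ 6.0063. (Cross-check: r(A) ≤ ||A||_2 ≈ 9.2381; equality holds whenever A is normal, though it can also hold for some non-normal A.)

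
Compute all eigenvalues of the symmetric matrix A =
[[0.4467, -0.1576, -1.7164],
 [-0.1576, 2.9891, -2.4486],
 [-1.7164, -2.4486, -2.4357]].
sigma(A) ≈ {-4, 1, 4}

A is real symmetric, so its spectrum consists of real eigenvalues. Expanding the characteristic polynomial of the displayed matrix gives
  det(λ I - A) = p(λ) = λ^3 + (-1)λ^2 + (-16)λ + (16).
Solving p(λ) = 0 yields eigenvalues ≈ -4, 1, 4. (A is shown rounded to 4 decimals, so these recover the underlying integer eigenvalues to within that precision.)
Verification: the trace of A = 1 equals the sum of eigenvalues 1, and det(A) ≈ -16.0007 matches the eigenvalue product -16.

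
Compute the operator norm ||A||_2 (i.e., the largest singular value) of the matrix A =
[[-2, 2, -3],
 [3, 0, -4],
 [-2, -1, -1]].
||A||_2 ≈ 5.3131 (= sqrt(largest eigenvalue of A^T A))

||A||_2 = sigma_max(A) = sqrt(lambda_max(A^T A)). Form the symmetric matrix M = A^T A =
[[17, -2, -4],
 [-2, 5, -5],
 [-4, -5, 26]].
Its characteristic polynomial (trace, sum of principal 2x2 minors, determinant of M give the coefficients) is
  p(λ) = det(λ I - M) = λ^3 - 48λ^2 + 612λ - 1521.
No integer candidate from the rational root theorem (±divisors of 1521) is a root, so the roots are irrational. The cubic discriminant is Δ = 15017157 > 0, so there are three distinct real roots. p(3) = -90 and p(4) = 223 have opposite signs, so a root lies in (3, 4); Newton's method refines it to λ ≈ 3.2641. p(16) = 79 and p(17) = -76 have opposite signs, so a root lies in (16, 17); Newton's method refines it to λ ≈ 16.5072. p(28) = -65 and p(29) = 248 have opposite signs, so a root lies in (28, 29); Newton's method refines it to λ ≈ 28.2286. Check (Vieta): the three roots sum to 48, matching tr M = 48.
So the eigenvalues of A^T A are ≈ 3.2641, 16.5072, 28.2286 (all ≥ 0, as they must be for A^T A). The largest is λ_max ≈ 28.2286, hence ||A||_2 = sqrt(λ_max) ≈ 5.3131.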